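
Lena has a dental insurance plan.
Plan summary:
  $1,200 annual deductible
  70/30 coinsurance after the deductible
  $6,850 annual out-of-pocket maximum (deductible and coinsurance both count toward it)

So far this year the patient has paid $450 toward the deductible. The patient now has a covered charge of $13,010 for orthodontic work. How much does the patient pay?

$4,428

$450 of the $1,200 deductible is already met, leaving $750.
After the $750 deductible portion, $13,010 − $750 = $12,260 is subject to coinsurance.
Coinsurance: $12,260 × 30% = $3,678.
So the patient owes $750 + $3,678 = $4,428 before any cap.
Total out-of-pocket so far would be $450 + $4,428 = $4,878, below the $6,850 cap — no reduction.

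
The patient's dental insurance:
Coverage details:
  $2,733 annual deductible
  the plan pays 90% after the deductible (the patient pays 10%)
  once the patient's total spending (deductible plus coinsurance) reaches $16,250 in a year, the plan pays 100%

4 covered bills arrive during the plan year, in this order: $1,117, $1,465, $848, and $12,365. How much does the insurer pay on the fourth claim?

$11,128.50

Bill 1, $1,117: all of it applies to the deductible. Cost to patient: $1,117. OOP to date $1,117. Plan pays $1,117 − $1,117 = $0.
Bill 2, $1,465: fully absorbed by the deductible. Patient pays $1,465; OOP now $2,582. Insurer: $1,465 − $1,465 = $0.
Bill 3, $848: $151 finishes the deductible; $697 goes to coinsurance; patient's 10% is $69.70. Patient pays $220.70; OOP now $2,802.70. Plan pays $848 − $220.70 = $627.30.
Bill 4, $12,365: 10% coinsurance on $12,365 = $1,236.50. Cost to patient: $1,236.50. OOP to date $4,039.20. Plan pays $12,365 − $1,236.50 = $11,128.50.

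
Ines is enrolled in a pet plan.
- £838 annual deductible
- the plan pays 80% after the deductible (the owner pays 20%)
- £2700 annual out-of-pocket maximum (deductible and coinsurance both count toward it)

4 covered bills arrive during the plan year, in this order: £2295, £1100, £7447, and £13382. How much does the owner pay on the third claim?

#1 (£2295): £838 finishes the deductible; £1457 goes to coinsurance; owner's 20% is £291.40. Cost to owner: £1129.40. OOP to date £1129.40.
#2 (£1100): deductible met; 20% of £1100 = £220. Cost to owner: £220. OOP to date £1349.40.
#3 (£7447): deductible met; 20% of £7447 = £1489.40. OOP would hit £2838.80 > £2700, so the cap limits the owner to £2700 − £1349.40 = £1350.60.

£1350.60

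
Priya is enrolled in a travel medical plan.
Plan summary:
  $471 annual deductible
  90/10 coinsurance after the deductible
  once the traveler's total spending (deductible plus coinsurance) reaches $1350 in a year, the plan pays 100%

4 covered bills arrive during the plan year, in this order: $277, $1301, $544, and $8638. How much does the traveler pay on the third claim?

$54.40

Claim 1 ($277): entire amount goes to the deductible. Traveler pays $277; OOP now $277.
Claim 2 ($1301): $194 to deductible, leaving $1107; coinsurance $1107 × 10% = $110.70. Cost to traveler: $304.70. OOP to date $581.70.
Claim 3 ($544): deductible already satisfied, so traveler's share is 10% × $544 = $54.40. Traveler pays $54.40; OOP now $636.10.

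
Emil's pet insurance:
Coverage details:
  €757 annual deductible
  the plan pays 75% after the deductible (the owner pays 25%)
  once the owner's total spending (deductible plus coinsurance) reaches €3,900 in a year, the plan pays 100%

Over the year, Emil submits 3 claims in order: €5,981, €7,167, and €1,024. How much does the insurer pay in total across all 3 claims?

Claim 1 — €5,981: €757 finishes the deductible; €5,224 goes to coinsurance; owner's 25% is €1,306. Cost to owner: €2,063. OOP to date €2,063. Insurer: €5,981 − €2,063 = €3,918.
Claim 2 — €7,167: deductible already satisfied, so owner's share is 25% × €7,167 = €1,791.75. Owner owes €1,791.75 (running OOP €3,854.75). Insurer: €7,167 − €1,791.75 = €5,375.25.
Claim 3 — €1,024: 25% coinsurance on €1,024 = €256. Adding that to €3,854.75 gives €4,110.75, past the €3,900 cap; owner pays only €3,900 − €3,854.75 = €45.25. Plan pays €1,024 − €45.25 = €978.75.
Insurer total: €3,918 + €5,375.25 + €978.75 = €10,272.

€10,272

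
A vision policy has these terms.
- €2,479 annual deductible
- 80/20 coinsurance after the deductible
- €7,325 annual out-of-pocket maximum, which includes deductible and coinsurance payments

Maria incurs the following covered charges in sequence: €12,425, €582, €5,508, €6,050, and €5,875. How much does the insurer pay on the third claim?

Claim 1 — €12,425: €2,479 to deductible, leaving €9,946; coinsurance €9,946 × 20% = €1,989.20. Cost to member: €4,468.20. OOP to date €4,468.20. Plan pays €12,425 − €4,468.20 = €7,956.80.
Claim 2 — €582: deductible already satisfied, so member's share is 20% × €582 = €116.40. Member owes €116.40 (running OOP €4,584.60). Insurer: €582 − €116.40 = €465.60.
Claim 3 — €5,508: 20% coinsurance on €5,508 = €1,101.60. Cost to member: €1,101.60. OOP to date €5,686.20. Plan pays €5,508 − €1,101.60 = €4,406.40.

€4,406.40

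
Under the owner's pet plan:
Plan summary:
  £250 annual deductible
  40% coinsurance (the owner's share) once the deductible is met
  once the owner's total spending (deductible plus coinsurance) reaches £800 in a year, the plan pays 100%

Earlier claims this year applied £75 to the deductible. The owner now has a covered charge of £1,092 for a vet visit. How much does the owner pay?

Deductible still to meet: £250 − £75 = £175.
After the £175 deductible portion, £1,092 − £175 = £917 is subject to coinsurance.
Owner's 40% share of £917 is £366.80.
So the owner owes £175 + £366.80 = £541.80 before any cap.
Total out-of-pocket so far would be £75 + £541.80 = £616.80, below the £800 cap — no reduction.

£541.80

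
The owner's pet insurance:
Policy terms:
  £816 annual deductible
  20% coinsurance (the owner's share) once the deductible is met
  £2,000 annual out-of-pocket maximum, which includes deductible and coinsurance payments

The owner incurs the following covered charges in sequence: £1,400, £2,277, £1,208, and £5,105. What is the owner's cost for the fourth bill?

£370.20

Claim 1 (£1,400): £816 to deductible, leaving £584; 20% of £584 = £116.80. Cost to owner: £932.80. OOP to date £932.80.
Claim 2 (£2,277): deductible already satisfied, so owner's share is 20% × £2,277 = £455.40. Cost to owner: £455.40. OOP to date £1,388.20.
Claim 3 (£1,208): 20% coinsurance on £1,208 = £241.60. Owner owes £241.60 (running OOP £1,629.80).
Claim 4 (£5,105): 20% coinsurance on £5,105 = £1,021. OOP would hit £2,650.80 > £2,000, so the cap limits the owner to £2,000 − £1,629.80 = £370.20.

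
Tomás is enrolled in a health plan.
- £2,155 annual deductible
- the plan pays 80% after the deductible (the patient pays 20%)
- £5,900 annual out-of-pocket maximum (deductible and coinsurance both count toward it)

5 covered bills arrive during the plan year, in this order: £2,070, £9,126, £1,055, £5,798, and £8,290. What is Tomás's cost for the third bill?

£211

Claim 1 — £2,070: entire amount goes to the deductible. Cost to patient: £2,070. OOP to date £2,070.
Claim 2 — £9,126: £85 to deductible, leaving £9,041; patient's 20% is £1,808.20. Cost to patient: £1,893.20. OOP to date £3,963.20.
Claim 3 — £1,055: 20% coinsurance on £1,055 = £211. Patient pays £211; OOP now £4,174.20.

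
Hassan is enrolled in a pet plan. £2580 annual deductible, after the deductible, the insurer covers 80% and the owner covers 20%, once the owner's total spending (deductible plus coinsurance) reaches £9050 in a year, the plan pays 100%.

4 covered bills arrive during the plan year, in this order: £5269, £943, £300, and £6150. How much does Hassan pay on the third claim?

#1 (£5269): deductible takes £2580, £2689 remains; coinsurance £2689 × 20% = £537.80. Owner pays £3117.80; OOP now £3117.80.
#2 (£943): deductible met; 20% of £943 = £188.60. Cost to owner: £188.60. OOP to date £3306.40.
#3 (£300): deductible met; 20% of £300 = £60. Owner owes £60 (running OOP £3366.40).

£60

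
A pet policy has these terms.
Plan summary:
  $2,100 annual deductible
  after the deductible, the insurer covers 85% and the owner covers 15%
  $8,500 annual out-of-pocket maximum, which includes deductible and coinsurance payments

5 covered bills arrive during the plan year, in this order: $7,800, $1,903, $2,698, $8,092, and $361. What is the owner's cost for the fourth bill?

$1,213.80

Bill 1, $7,800: $2,100 finishes the deductible; $5,700 goes to coinsurance; coinsurance $5,700 × 15% = $855. Owner owes $2,955 (running OOP $2,955).
Bill 2, $1,903: deductible already satisfied, so owner's share is 15% × $1,903 = $285.45. Owner owes $285.45 (running OOP $3,240.45).
Bill 3, $2,698: 15% coinsurance on $2,698 = $404.70. Owner owes $404.70 (running OOP $3,645.15).
Bill 4, $8,092: 15% coinsurance on $8,092 = $1,213.80. Cost to owner: $1,213.80. OOP to date $4,858.95.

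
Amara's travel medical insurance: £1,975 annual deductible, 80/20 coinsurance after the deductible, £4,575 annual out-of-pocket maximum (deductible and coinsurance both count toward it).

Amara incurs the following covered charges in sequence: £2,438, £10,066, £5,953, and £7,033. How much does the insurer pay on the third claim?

£5,458.80

#1 (£2,438): £1,975 to deductible, leaving £463; coinsurance £463 × 20% = £92.60. Cost to traveler: £2,067.60. OOP to date £2,067.60. Plan pays £2,438 − £2,067.60 = £370.40.
#2 (£10,066): deductible met; 20% of £10,066 = £2,013.20. Traveler owes £2,013.20 (running OOP £4,080.80). Plan pays £10,066 − £2,013.20 = £8,052.80.
#3 (£5,953): 20% coinsurance on £5,953 = £1,190.60. Adding that to £4,080.80 gives £5,271.40, past the £4,575 cap; traveler pays only £4,575 − £4,080.80 = £494.20. Plan pays £5,953 − £494.20 = £5,458.80.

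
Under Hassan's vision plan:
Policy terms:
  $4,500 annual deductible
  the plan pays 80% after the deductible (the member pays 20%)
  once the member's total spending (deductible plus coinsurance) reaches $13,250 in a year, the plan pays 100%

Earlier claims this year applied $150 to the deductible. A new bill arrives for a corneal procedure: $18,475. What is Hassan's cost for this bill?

$7,175

Deductible still to meet: $4,500 − $150 = $4,350.
That leaves $18,475 − $4,350 = $14,125 for coinsurance.
Coinsurance: $14,125 × 20% = $2,825.
That puts the member's cost at $4,350 + $2,825 = $7,175 before any cap.
Cumulative spending $150 + $7,175 = $7,325 stays under the $13,250 maximum.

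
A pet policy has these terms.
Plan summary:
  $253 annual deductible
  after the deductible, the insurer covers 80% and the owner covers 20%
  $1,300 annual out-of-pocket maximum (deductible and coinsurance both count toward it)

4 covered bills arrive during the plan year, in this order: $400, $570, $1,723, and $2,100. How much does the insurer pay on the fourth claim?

$1,680

Claim 1 — $400: $253 finishes the deductible; $147 goes to coinsurance; coinsurance $147 × 20% = $29.40. Owner owes $282.40 (running OOP $282.40). Insurer: $400 − $282.40 = $117.60.
Claim 2 — $570: 20% coinsurance on $570 = $114. Owner owes $114 (running OOP $396.40). Plan pays $570 − $114 = $456.
Claim 3 — $1,723: deductible already satisfied, so owner's share is 20% × $1,723 = $344.60. Owner pays $344.60; OOP now $741. Insurer: $1,723 − $344.60 = $1,378.40.
Claim 4 — $2,100: deductible met; 20% of $2,100 = $420. Owner owes $420 (running OOP $1,161). Plan pays $2,100 − $420 = $1,680.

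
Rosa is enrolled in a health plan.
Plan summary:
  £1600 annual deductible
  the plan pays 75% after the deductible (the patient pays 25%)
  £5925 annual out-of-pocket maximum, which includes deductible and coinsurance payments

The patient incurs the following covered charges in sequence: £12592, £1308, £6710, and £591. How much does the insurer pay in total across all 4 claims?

£15276

Claim 1 — £12592: deductible takes £1600, £10992 remains; coinsurance £10992 × 25% = £2748. Cost to patient: £4348. OOP to date £4348. Insurer: £12592 − £4348 = £8244.
Claim 2 — £1308: 25% coinsurance on £1308 = £327. Cost to patient: £327. OOP to date £4675. Insurer: £1308 − £327 = £981.
Claim 3 — £6710: deductible met; 25% of £6710 = £1677.50. That would push OOP to £6352.50, over the £5925 cap, so patient pays £5925 − £4675 = £1250. Plan pays £6710 − £1250 = £5460.
Claim 4 — £591: deductible already satisfied, so patient's share is 25% × £591 = £147.75. That would push OOP to £6072.75, over the £5925 cap, so patient pays £5925 − £5925 = £0. Insurer: £591 − £0 = £591.
Insurer total = bills − patient's total = £21201 − £5925 = £15276.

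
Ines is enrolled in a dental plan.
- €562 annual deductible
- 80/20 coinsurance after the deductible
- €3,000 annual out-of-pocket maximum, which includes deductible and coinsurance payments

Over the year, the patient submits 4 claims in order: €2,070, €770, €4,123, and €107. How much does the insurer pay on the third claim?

Claim 1 — €2,070: €562 to deductible, leaving €1,508; coinsurance €1,508 × 20% = €301.60. Cost to patient: €863.60. OOP to date €863.60. Insurer: €2,070 − €863.60 = €1,206.40.
Claim 2 — €770: 20% coinsurance on €770 = €154. Patient pays €154; OOP now €1,017.60. Plan pays €770 − €154 = €616.
Claim 3 — €4,123: 20% coinsurance on €4,123 = €824.60. Patient owes €824.60 (running OOP €1,842.20). Plan pays €4,123 − €824.60 = €3,298.40.

€3,298.40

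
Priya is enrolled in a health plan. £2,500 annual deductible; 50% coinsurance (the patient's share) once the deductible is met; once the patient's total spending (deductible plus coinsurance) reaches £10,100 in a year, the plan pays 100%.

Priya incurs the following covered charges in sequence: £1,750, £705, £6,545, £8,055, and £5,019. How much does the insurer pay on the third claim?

Bill 1, £1,750: all of it applies to the deductible. Patient pays £1,750; OOP now £1,750. Plan pays £1,750 − £1,750 = £0.
Bill 2, £705: fully absorbed by the deductible. Patient pays £705; OOP now £2,455. Insurer: £705 − £705 = £0.
Bill 3, £6,545: deductible takes £45, £6,500 remains; patient's 50% is £3,250. Cost to patient: £3,295. OOP to date £5,750. Insurer: £6,545 − £3,295 = £3,250.

£3,250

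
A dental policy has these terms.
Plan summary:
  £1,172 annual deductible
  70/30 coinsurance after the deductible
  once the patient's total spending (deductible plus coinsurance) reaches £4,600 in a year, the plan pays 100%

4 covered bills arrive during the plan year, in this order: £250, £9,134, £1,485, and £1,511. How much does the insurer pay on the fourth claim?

Bill 1, £250: entire amount goes to the deductible. Patient owes £250 (running OOP £250). Insurer: £250 − £250 = £0.
Bill 2, £9,134: £922 to deductible, leaving £8,212; patient's 30% is £2,463.60. Cost to patient: £3,385.60. OOP to date £3,635.60. Insurer: £9,134 − £3,385.60 = £5,748.40.
Bill 3, £1,485: deductible already satisfied, so patient's share is 30% × £1,485 = £445.50. Patient pays £445.50; OOP now £4,081.10. Plan pays £1,485 − £445.50 = £1,039.50.
Bill 4, £1,511: deductible met; 30% of £1,511 = £453.30. Patient owes £453.30 (running OOP £4,534.40). Insurer: £1,511 − £453.30 = £1,057.70.

£1,057.70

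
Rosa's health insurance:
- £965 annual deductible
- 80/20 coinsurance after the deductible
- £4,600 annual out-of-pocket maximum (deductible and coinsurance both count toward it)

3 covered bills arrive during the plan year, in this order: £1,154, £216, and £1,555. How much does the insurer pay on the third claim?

#1 (£1,154): £965 finishes the deductible; £189 goes to coinsurance; 20% of £189 = £37.80. Cost to patient: £1,002.80. OOP to date £1,002.80. Insurer: £1,154 − £1,002.80 = £151.20.
#2 (£216): deductible met; 20% of £216 = £43.20. Cost to patient: £43.20. OOP to date £1,046. Insurer: £216 − £43.20 = £172.80.
#3 (£1,555): deductible met; 20% of £1,555 = £311. Patient owes £311 (running OOP £1,357). Plan pays £1,555 − £311 = £1,244.

£1,244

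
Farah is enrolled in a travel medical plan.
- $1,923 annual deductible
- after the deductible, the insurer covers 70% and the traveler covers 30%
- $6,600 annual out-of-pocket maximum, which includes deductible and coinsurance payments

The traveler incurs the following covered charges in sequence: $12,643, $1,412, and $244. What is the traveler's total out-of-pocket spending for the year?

$5,635.80

Bill 1, $12,643: $1,923 to deductible, leaving $10,720; coinsurance $10,720 × 30% = $3,216. Traveler owes $5,139 (running OOP $5,139).
Bill 2, $1,412: deductible met; 30% of $1,412 = $423.60. Cost to traveler: $423.60. OOP to date $5,562.60.
Bill 3, $244: deductible met; 30% of $244 = $73.20. Traveler pays $73.20; OOP now $5,635.80.
Total paid by the traveler: $5,139 + $423.60 + $73.20 = $5,635.80.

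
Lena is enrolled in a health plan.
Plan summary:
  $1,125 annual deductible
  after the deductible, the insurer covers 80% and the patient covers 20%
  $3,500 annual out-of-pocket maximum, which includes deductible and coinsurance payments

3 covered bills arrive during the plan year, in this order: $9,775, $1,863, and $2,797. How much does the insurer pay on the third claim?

$2,524.60

Claim 1 ($9,775): $1,125 finishes the deductible; $8,650 goes to coinsurance; patient's 20% is $1,730. Patient owes $2,855 (running OOP $2,855). Plan pays $9,775 − $2,855 = $6,920.
Claim 2 ($1,863): deductible already satisfied, so patient's share is 20% × $1,863 = $372.60. Cost to patient: $372.60. OOP to date $3,227.60. Plan pays $1,863 − $372.60 = $1,490.40.
Claim 3 ($2,797): 20% coinsurance on $2,797 = $559.40. OOP would hit $3,787 > $3,500, so the cap limits the patient to $3,500 − $3,227.60 = $272.40. Insurer: $2,797 − $272.40 = $2,524.60.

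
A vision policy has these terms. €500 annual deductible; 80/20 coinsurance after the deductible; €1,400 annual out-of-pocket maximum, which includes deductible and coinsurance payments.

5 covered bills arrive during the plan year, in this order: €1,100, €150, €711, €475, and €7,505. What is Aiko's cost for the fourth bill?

#1 (€1,100): €500 finishes the deductible; €600 goes to coinsurance; 20% of €600 = €120. Member pays €620; OOP now €620.
#2 (€150): deductible met; 20% of €150 = €30. Member pays €30; OOP now €650.
#3 (€711): deductible already satisfied, so member's share is 20% × €711 = €142.20. Cost to member: €142.20. OOP to date €792.20.
#4 (€475): 20% coinsurance on €475 = €95. Cost to member: €95. OOP to date €887.20.

€95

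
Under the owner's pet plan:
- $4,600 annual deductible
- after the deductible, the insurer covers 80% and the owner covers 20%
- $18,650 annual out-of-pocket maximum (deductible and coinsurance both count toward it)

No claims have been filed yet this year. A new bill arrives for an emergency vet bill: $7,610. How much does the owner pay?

$5,202

Deductible not yet touched, so the first $4,600 of the bill goes to the deductible.
That leaves $7,610 − $4,600 = $3,010 for coinsurance.
20% of $3,010 = $602 falls to the owner.
So the owner owes $4,600 + $602 = $5,202 before any cap.
Total out-of-pocket so far would be $0 + $5,202 = $5,202, below the $18,650 cap — no reduction.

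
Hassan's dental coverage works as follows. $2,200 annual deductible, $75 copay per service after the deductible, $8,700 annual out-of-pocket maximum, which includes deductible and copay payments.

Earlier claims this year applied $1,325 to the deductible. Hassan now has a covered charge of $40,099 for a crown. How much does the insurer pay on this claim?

$39,149

Remaining deductible: $2,200 − $1,325 = $875.
That leaves $40,099 − $875 = $39,224 for the copay.
Copay on this service: $75.
Patient responsibility before any cap: $875 + $75 = $950.
Cumulative spending $1,325 + $950 = $2,275 stays under the $8,700 maximum.
The insurer covers the remainder: $40,099 − $950 = $39,149.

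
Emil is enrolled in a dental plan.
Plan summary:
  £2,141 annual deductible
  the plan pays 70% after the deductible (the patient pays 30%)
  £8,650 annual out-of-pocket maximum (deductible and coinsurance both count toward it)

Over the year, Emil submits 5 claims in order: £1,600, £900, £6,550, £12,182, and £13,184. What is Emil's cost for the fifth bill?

Bill 1, £1,600: all of it applies to the deductible. Patient pays £1,600; OOP now £1,600.
Bill 2, £900: deductible takes £541, £359 remains; coinsurance £359 × 30% = £107.70. Patient pays £648.70; OOP now £2,248.70.
Bill 3, £6,550: 30% coinsurance on £6,550 = £1,965. Patient pays £1,965; OOP now £4,213.70.
Bill 4, £12,182: 30% coinsurance on £12,182 = £3,654.60. Cost to patient: £3,654.60. OOP to date £7,868.30.
Bill 5, £13,184: deductible met; 30% of £13,184 = £3,955.20. Adding that to £7,868.30 gives £11,823.50, past the £8,650 cap; patient pays only £8,650 − £7,868.30 = £781.70.

£781.70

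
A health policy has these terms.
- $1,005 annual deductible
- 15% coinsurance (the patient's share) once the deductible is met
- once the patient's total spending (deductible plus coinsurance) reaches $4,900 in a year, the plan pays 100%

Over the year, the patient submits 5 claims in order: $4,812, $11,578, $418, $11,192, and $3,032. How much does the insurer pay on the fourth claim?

#1 ($4,812): deductible takes $1,005, $3,807 remains; coinsurance $3,807 × 15% = $571.05. Patient pays $1,576.05; OOP now $1,576.05. Insurer: $4,812 − $1,576.05 = $3,235.95.
#2 ($11,578): 15% coinsurance on $11,578 = $1,736.70. Patient owes $1,736.70 (running OOP $3,312.75). Plan pays $11,578 − $1,736.70 = $9,841.30.
#3 ($418): deductible already satisfied, so patient's share is 15% × $418 = $62.70. Patient owes $62.70 (running OOP $3,375.45). Plan pays $418 − $62.70 = $355.30.
#4 ($11,192): deductible met; 15% of $11,192 = $1,678.80. Adding that to $3,375.45 gives $5,054.25, past the $4,900 cap; patient pays only $4,900 − $3,375.45 = $1,524.55. Insurer: $11,192 − $1,524.55 = $9,667.45.

$9,667.45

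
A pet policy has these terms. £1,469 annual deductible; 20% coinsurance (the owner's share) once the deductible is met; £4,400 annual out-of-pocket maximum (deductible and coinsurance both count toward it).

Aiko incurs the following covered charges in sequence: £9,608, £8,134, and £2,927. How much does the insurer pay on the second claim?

Claim 1 — £9,608: £1,469 finishes the deductible; £8,139 goes to coinsurance; owner's 20% is £1,627.80. Cost to owner: £3,096.80. OOP to date £3,096.80. Insurer: £9,608 − £3,096.80 = £6,511.20.
Claim 2 — £8,134: 20% coinsurance on £8,134 = £1,626.80. Adding that to £3,096.80 gives £4,723.60, past the £4,400 cap; owner pays only £4,400 − £3,096.80 = £1,303.20. Insurer: £8,134 − £1,303.20 = £6,830.80.

£6,830.80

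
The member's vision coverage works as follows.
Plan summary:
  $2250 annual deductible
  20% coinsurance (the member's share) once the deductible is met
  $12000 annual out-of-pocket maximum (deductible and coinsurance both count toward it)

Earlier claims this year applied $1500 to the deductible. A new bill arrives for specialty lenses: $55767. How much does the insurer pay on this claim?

$45267

$1500 of the $2250 deductible is already met, leaving $750.
After the $750 deductible portion, $55767 − $750 = $55017 is subject to coinsurance.
Coinsurance: $55017 × 20% = $11003.40.
So the member owes $750 + $11003.40 = $11753.40 before any cap.
Adding $11753.40 to the $1500 already spent would give $13253.40, which exceeds the $12000 cap; the member pays just $12000 − $1500 = $10500.
The plan picks up $55767 − $10500 = $45267.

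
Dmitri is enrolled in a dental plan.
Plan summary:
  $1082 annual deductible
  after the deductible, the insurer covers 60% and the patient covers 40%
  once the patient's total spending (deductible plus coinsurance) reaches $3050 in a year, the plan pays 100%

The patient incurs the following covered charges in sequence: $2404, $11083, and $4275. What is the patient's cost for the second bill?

Claim 1 — $2404: deductible takes $1082, $1322 remains; 40% of $1322 = $528.80. Cost to patient: $1610.80. OOP to date $1610.80.
Claim 2 — $11083: 40% coinsurance on $11083 = $4433.20. OOP would hit $6044 > $3050, so the cap limits the patient to $3050 − $1610.80 = $1439.20.

$1439.20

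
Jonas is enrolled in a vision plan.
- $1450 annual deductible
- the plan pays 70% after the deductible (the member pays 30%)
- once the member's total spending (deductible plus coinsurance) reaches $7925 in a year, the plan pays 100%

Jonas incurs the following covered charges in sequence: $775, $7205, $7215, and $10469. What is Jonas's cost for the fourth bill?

$2351.50

#1 ($775): all of it applies to the deductible. Cost to member: $775. OOP to date $775.
#2 ($7205): $675 to deductible, leaving $6530; member's 30% is $1959. Member pays $2634; OOP now $3409.
#3 ($7215): deductible met; 30% of $7215 = $2164.50. Cost to member: $2164.50. OOP to date $5573.50.
#4 ($10469): deductible already satisfied, so member's share is 30% × $10469 = $3140.70. Adding that to $5573.50 gives $8714.20, past the $7925 cap; member pays only $7925 − $5573.50 = $2351.50.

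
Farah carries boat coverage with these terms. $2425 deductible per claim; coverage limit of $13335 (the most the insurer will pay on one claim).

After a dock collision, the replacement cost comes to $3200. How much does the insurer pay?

$775

Less the $2425 deductible: $3200 − $2425 = $775.
That's under the $13335 cap, so the insurer reimburses the full $775.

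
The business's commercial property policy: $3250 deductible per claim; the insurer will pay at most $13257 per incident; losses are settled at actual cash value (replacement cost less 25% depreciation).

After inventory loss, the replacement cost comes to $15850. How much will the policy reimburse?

At 25% depreciation, ACV = $15850 − $3962.50 = $11887.50.
After the deductible, $11887.50 − $3250 = $8637.50 remains.
$8637.50 ≤ $13257, so the limit doesn't bind; insurer pays $8637.50.

$8637.50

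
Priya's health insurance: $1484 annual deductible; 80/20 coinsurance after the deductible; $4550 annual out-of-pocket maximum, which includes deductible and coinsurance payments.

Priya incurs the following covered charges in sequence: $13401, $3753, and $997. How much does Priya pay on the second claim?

Claim 1 — $13401: $1484 to deductible, leaving $11917; 20% of $11917 = $2383.40. Patient pays $3867.40; OOP now $3867.40.
Claim 2 — $3753: deductible already satisfied, so patient's share is 20% × $3753 = $750.60. Adding that to $3867.40 gives $4618, past the $4550 cap; patient pays only $4550 − $3867.40 = $682.60.

$682.60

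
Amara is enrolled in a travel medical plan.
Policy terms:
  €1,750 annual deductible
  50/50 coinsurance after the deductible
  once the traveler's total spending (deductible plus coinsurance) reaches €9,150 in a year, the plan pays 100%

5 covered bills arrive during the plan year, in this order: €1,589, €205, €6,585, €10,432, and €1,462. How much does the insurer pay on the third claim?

Claim 1 (€1,589): all of it applies to the deductible. Traveler owes €1,589 (running OOP €1,589). Insurer: €1,589 − €1,589 = €0.
Claim 2 (€205): deductible takes €161, €44 remains; coinsurance €44 × 50% = €22. Traveler pays €183; OOP now €1,772. Plan pays €205 − €183 = €22.
Claim 3 (€6,585): 50% coinsurance on €6,585 = €3,292.50. Traveler pays €3,292.50; OOP now €5,064.50. Insurer: €6,585 − €3,292.50 = €3,292.50.

€3,292.50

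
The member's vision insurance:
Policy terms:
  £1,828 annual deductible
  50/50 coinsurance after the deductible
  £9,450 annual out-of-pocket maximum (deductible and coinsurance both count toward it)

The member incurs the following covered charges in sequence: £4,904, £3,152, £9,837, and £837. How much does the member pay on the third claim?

#1 (£4,904): deductible takes £1,828, £3,076 remains; member's 50% is £1,538. Member owes £3,366 (running OOP £3,366).
#2 (£3,152): deductible already satisfied, so member's share is 50% × £3,152 = £1,576. Member owes £1,576 (running OOP £4,942).
#3 (£9,837): deductible already satisfied, so member's share is 50% × £9,837 = £4,918.50. Adding that to £4,942 gives £9,860.50, past the £9,450 cap; member pays only £9,450 − £4,942 = £4,508.

£4,508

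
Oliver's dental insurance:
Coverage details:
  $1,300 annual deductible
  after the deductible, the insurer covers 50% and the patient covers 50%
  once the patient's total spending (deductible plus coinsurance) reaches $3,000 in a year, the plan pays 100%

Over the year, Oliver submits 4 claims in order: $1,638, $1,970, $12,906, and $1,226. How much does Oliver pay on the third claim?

$546

Bill 1, $1,638: $1,300 to deductible, leaving $338; patient's 50% is $169. Patient owes $1,469 (running OOP $1,469).
Bill 2, $1,970: deductible met; 50% of $1,970 = $985. Patient owes $985 (running OOP $2,454).
Bill 3, $12,906: 50% coinsurance on $12,906 = $6,453. That would push OOP to $8,907, over the $3,000 cap, so patient pays $3,000 − $2,454 = $546.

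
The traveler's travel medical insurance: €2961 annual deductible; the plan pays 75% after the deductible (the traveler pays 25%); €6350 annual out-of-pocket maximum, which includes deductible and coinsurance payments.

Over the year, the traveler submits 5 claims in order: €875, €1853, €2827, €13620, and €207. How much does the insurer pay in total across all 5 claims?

€13032

Claim 1 (€875): all of it applies to the deductible. Traveler pays €875; OOP now €875. Insurer: €875 − €875 = €0.
Claim 2 (€1853): all of it applies to the deductible. Traveler pays €1853; OOP now €2728. Plan pays €1853 − €1853 = €0.
Claim 3 (€2827): deductible takes €233, €2594 remains; coinsurance €2594 × 25% = €648.50. Traveler pays €881.50; OOP now €3609.50. Plan pays €2827 − €881.50 = €1945.50.
Claim 4 (€13620): deductible met; 25% of €13620 = €3405. That would push OOP to €7014.50, over the €6350 cap, so traveler pays €6350 − €3609.50 = €2740.50. Plan pays €13620 − €2740.50 = €10879.50.
Claim 5 (€207): 25% coinsurance on €207 = €51.75. Adding that to €6350 gives €6401.75, past the €6350 cap; traveler pays only €6350 − €6350 = €0. Plan pays €207 − €0 = €207.
Insurer total = bills − traveler's total = €19382 − €6350 = €13032.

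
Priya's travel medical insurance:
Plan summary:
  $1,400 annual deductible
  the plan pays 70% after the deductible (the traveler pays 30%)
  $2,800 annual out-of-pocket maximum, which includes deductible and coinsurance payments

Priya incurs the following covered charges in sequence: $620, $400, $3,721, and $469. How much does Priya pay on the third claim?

$1,382.30

Claim 1 — $620: entire amount goes to the deductible. Cost to traveler: $620. OOP to date $620.
Claim 2 — $400: fully absorbed by the deductible. Traveler pays $400; OOP now $1,020.
Claim 3 — $3,721: $380 finishes the deductible; $3,341 goes to coinsurance; traveler's 30% is $1,002.30. Traveler owes $1,382.30 (running OOP $2,402.30).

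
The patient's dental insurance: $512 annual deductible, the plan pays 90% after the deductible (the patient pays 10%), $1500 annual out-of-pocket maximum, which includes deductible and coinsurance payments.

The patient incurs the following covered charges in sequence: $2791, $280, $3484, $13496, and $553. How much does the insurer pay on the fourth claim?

$13112.30

#1 ($2791): deductible takes $512, $2279 remains; coinsurance $2279 × 10% = $227.90. Cost to patient: $739.90. OOP to date $739.90. Plan pays $2791 − $739.90 = $2051.10.
#2 ($280): deductible already satisfied, so patient's share is 10% × $280 = $28. Patient pays $28; OOP now $767.90. Insurer: $280 − $28 = $252.
#3 ($3484): deductible already satisfied, so patient's share is 10% × $3484 = $348.40. Patient owes $348.40 (running OOP $1116.30). Plan pays $3484 − $348.40 = $3135.60.
#4 ($13496): deductible met; 10% of $13496 = $1349.60. That would push OOP to $2465.90, over the $1500 cap, so patient pays $1500 − $1116.30 = $383.70. Insurer: $13496 − $383.70 = $13112.30.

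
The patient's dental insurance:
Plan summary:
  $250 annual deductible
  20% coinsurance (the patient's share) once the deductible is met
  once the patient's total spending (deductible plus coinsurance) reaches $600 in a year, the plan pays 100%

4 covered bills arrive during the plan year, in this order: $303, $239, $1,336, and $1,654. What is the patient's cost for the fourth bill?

#1 ($303): deductible takes $250, $53 remains; 20% of $53 = $10.60. Patient owes $260.60 (running OOP $260.60).
#2 ($239): 20% coinsurance on $239 = $47.80. Cost to patient: $47.80. OOP to date $308.40.
#3 ($1,336): deductible already satisfied, so patient's share is 20% × $1,336 = $267.20. Cost to patient: $267.20. OOP to date $575.60.
#4 ($1,654): deductible met; 20% of $1,654 = $330.80. OOP would hit $906.40 > $600, so the cap limits the patient to $600 − $575.60 = $24.40.

$24.40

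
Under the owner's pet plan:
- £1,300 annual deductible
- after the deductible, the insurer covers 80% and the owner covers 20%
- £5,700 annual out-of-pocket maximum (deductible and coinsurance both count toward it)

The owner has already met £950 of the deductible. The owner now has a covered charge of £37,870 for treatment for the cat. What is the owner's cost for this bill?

Remaining deductible: £1,300 − £950 = £350.
The remaining £37,520 (= £37,870 − £350) moves to coinsurance.
Owner's 20% share of £37,520 is £7,504.
That puts the owner's cost at £350 + £7,504 = £7,854 before any cap.
That would bring total out-of-pocket to £8,804, past the £5,700 cap. The owner is capped at £5,700 − £950 = £4,750 on this claim.

£4,750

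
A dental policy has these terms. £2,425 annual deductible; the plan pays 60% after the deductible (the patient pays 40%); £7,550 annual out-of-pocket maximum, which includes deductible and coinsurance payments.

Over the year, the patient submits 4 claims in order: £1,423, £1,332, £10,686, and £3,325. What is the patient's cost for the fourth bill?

£718.60

#1 (£1,423): all of it applies to the deductible. Patient owes £1,423 (running OOP £1,423).
#2 (£1,332): £1,002 finishes the deductible; £330 goes to coinsurance; 40% of £330 = £132. Patient pays £1,134; OOP now £2,557.
#3 (£10,686): deductible met; 40% of £10,686 = £4,274.40. Patient pays £4,274.40; OOP now £6,831.40.
#4 (£3,325): deductible met; 40% of £3,325 = £1,330. That would push OOP to £8,161.40, over the £7,550 cap, so patient pays £7,550 − £6,831.40 = £718.60.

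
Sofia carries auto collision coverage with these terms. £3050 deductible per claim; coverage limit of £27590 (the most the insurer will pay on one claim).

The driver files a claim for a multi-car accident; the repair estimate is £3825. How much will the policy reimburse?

£775

After the deductible, £3825 − £3050 = £775 remains.
£775 is within the £27590 limit, so the insurer pays £775.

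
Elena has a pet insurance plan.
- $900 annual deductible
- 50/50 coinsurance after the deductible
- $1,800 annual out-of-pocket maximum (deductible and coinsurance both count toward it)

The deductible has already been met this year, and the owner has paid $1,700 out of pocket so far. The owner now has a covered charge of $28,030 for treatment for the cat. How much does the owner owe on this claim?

The deductible is already satisfied, so the full bill goes to coinsurance.
50% of $28,030 = $14,015 falls to the owner.
That would bring total out-of-pocket to $15,715, past the $1,800 cap. The owner is capped at $1,800 − $1,700 = $100 on this claim.

$100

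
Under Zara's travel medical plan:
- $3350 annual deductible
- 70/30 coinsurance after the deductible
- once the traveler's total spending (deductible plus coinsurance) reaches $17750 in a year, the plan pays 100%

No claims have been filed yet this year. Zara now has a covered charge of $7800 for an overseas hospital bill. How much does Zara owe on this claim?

$4685

The full $3350 deductible is still open; $3350 of this bill applies to it.
The remaining $4450 (= $7800 − $3350) moves to coinsurance.
30% of $4450 = $1335 falls to the traveler.
That puts the traveler's cost at $3350 + $1335 = $4685 before any cap.
Total out-of-pocket so far would be $0 + $4685 = $4685, below the $17750 cap — no reduction.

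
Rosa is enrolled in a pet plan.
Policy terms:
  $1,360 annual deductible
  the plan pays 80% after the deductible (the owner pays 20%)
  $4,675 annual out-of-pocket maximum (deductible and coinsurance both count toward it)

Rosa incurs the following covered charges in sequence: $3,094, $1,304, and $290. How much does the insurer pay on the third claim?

Claim 1 ($3,094): $1,360 to deductible, leaving $1,734; coinsurance $1,734 × 20% = $346.80. Cost to owner: $1,706.80. OOP to date $1,706.80. Plan pays $3,094 − $1,706.80 = $1,387.20.
Claim 2 ($1,304): deductible met; 20% of $1,304 = $260.80. Owner pays $260.80; OOP now $1,967.60. Insurer: $1,304 − $260.80 = $1,043.20.
Claim 3 ($290): deductible already satisfied, so owner's share is 20% × $290 = $58. Owner pays $58; OOP now $2,025.60. Insurer: $290 − $58 = $232.

$232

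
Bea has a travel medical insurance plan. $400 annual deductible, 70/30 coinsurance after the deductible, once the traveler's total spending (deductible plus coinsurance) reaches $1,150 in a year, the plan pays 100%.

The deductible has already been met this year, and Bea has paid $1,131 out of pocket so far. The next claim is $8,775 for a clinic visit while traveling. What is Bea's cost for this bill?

With the deductible met, the entire $8,775 is subject to coinsurance.
30% of $8,775 = $2,632.50 falls to the traveler.
Year-to-date out-of-pocket would reach $1,131 + $2,632.50 = $3,763.50, above the $1,150 maximum, so the traveler pays only $1,150 − $1,131 = $19.

$19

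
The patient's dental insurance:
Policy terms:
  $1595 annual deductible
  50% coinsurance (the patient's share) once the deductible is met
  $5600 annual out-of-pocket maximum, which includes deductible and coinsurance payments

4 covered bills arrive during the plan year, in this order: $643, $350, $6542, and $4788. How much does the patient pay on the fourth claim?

$1035

#1 ($643): all of it applies to the deductible. Patient owes $643 (running OOP $643).
#2 ($350): fully absorbed by the deductible. Cost to patient: $350. OOP to date $993.
#3 ($6542): deductible takes $602, $5940 remains; coinsurance $5940 × 50% = $2970. Patient pays $3572; OOP now $4565.
#4 ($4788): 50% coinsurance on $4788 = $2394. OOP would hit $6959 > $5600, so the cap limits the patient to $5600 − $4565 = $1035.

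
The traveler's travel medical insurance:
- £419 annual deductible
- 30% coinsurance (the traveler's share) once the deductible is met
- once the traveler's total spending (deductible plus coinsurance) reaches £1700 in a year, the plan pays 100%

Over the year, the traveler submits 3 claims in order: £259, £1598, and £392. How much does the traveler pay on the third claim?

£117.60

Bill 1, £259: fully absorbed by the deductible. Cost to traveler: £259. OOP to date £259.
Bill 2, £1598: £160 to deductible, leaving £1438; 30% of £1438 = £431.40. Cost to traveler: £591.40. OOP to date £850.40.
Bill 3, £392: 30% coinsurance on £392 = £117.60. Cost to traveler: £117.60. OOP to date £968.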